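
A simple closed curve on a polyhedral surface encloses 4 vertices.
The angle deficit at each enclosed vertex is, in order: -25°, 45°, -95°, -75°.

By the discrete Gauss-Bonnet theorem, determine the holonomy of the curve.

Holonomy = total enclosed curvature = (-25°) + 45° + (-95°) + (-75°) = -150°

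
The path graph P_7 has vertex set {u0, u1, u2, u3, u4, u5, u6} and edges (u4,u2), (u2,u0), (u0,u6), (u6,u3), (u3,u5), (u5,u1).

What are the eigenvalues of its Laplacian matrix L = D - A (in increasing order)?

The path graph P_n has Laplacian eigenvalues λ_k = 2 − 2cos(kπ/n), k = 0, 1, …, n−1. Here n = 7:
k=0: 2 − 2cos(0) = 0.0; k=1: 2 − 2cos(π/7) = 0.1981; k=2: 2 − 2cos(2π/7) = 0.753; k=3: 2 − 2cos(3π/7) = 1.555; k=4: 2 − 2cos(4π/7) = 2.445; k=5: 2 − 2cos(5π/7) = 3.247; k=6: 2 − 2cos(6π/7) = 3.8019.
Laplacian eigenvalues (increasing order): [0.0, 0.1981, 0.753, 1.555, 2.445, 3.247, 3.8019]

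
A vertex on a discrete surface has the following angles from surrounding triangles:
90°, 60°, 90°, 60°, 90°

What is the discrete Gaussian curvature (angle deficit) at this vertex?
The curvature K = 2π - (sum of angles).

Sum of angles = 390°. K = 360° - 390° = -30° = -π/6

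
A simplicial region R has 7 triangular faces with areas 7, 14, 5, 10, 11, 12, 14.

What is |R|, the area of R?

7 + 14 + 5 + 10 + 11 + 12 + 14 = 73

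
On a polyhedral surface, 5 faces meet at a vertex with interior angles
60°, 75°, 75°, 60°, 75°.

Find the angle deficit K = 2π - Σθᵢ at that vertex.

Sum of angles = 345°. K = 360° - 345° = 15° = π/12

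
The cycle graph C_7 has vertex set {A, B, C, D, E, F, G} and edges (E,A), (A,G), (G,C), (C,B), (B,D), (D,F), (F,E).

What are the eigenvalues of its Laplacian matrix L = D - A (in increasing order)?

The cycle graph C_n has Laplacian eigenvalues λ_k = 2 − 2cos(2πk/n), k = 0, 1, …, n−1. Here n = 7:
k=0: 2 − 2cos(0) = 0.0; k=1: 2 − 2cos(2π/7) = 0.753; k=2: 2 − 2cos(4π/7) = 2.445; k=3: 2 − 2cos(6π/7) = 3.8019; k=4: 2 − 2cos(8π/7) = 3.8019; k=5: 2 − 2cos(10π/7) = 2.445; k=6: 2 − 2cos(12π/7) = 0.753.
Laplacian eigenvalues (increasing order): [0.0, 0.753, 0.753, 2.445, 2.445, 3.8019, 3.8019]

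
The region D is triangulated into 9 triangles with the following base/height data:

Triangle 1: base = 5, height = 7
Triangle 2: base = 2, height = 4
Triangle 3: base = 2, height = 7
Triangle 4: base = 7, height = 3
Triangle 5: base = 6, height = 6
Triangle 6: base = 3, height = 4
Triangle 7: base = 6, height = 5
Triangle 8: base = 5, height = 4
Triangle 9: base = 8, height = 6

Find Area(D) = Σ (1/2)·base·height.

(1/2)×5×7 + (1/2)×2×4 + (1/2)×2×7 + (1/2)×7×3 + (1/2)×6×6 + (1/2)×3×4 + (1/2)×6×5 + (1/2)×5×4 + (1/2)×8×6 = 112.0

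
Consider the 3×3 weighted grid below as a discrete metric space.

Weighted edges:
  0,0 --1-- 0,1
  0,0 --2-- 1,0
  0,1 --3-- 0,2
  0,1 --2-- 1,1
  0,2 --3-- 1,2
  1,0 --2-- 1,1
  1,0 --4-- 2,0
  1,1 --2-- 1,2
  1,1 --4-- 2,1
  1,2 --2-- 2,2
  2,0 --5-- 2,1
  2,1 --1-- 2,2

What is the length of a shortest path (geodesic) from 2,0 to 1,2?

Shortest path: 2,0 → 1,0 → 1,1 → 1,2, total weight = 8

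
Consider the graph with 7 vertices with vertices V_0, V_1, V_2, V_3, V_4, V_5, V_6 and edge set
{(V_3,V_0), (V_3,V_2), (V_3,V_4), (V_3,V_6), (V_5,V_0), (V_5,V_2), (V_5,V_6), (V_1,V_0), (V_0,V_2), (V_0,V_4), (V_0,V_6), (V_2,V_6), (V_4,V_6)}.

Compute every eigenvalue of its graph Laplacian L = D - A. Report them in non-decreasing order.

Degrees: deg(V_0) = 6, deg(V_1) = 1, deg(V_2) = 4, deg(V_3) = 4, deg(V_4) = 3, deg(V_5) = 3, deg(V_6) = 5.
L = D − A with rows/columns ordered (V_0, V_1, V_2, V_3, V_4, V_5, V_6):
  [ 6, -1, -1, -1, -1, -1, -1]
  [-1,  1,  0,  0,  0,  0,  0]
  [-1,  0,  4, -1,  0, -1, -1]
  [-1,  0, -1,  4, -1,  0, -1]
  [-1,  0,  0, -1,  3,  0, -1]
  [-1,  0, -1,  0,  0,  3, -1]
  [-1,  0, -1, -1, -1, -1,  5]
Characteristic polynomial: det(λI − L) = λ(λ − 1)(λ² − 8λ + 14)(λ − 4)(λ − 6)(λ − 7).
Roots: λ = 0; (λ − 1) = 0 ⇒ λ = 1; (λ² − 8λ + 14) = 0 ⇒ λ = 4 ± √2 ≈ 2.5858, 5.4142; (λ − 4) = 0 ⇒ λ = 4; (λ − 6) = 0 ⇒ λ = 6; (λ − 7) = 0 ⇒ λ = 7.
(Check: the roots sum (with multiplicity) to 26, matching trace L = Σdeg = 2·13 = 26.)
Laplacian eigenvalues (increasing order): [0.0, 1.0, 2.5858, 4.0, 5.4142, 6.0, 7.0]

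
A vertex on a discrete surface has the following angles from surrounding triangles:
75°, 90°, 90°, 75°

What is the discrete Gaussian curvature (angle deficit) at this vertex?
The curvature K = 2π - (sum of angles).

Sum of angles = 330°. K = 360° - 330° = 30° = π/6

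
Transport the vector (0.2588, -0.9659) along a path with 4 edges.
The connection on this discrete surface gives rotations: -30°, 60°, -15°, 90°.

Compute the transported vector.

Total rotation: (-30°) + 60° + (-15°) + 90° = 105°. Final vector: (0.8660, 0.5000)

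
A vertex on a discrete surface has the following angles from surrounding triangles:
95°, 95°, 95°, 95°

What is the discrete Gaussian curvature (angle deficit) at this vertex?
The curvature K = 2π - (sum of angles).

Sum of angles = 380°. K = 360° - 380° = -20°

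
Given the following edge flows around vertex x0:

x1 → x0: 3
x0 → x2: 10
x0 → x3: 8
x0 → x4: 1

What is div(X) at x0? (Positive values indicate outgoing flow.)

Divergence = sum of outgoing flows = (-3) + 10 + 8 + 1 = 16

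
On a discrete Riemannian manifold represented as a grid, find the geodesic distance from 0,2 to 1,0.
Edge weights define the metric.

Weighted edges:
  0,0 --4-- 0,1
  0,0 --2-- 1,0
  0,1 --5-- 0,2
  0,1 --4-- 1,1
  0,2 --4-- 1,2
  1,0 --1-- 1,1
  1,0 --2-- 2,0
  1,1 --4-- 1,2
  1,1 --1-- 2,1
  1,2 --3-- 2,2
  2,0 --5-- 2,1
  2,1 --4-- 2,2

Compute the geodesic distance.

Shortest path: 0,2 → 1,2 → 1,1 → 1,0, total weight = 9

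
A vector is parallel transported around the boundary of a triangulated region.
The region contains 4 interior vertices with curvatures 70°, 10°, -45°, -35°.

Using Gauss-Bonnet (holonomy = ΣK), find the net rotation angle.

Holonomy = total enclosed curvature = 70° + 10° + (-45°) + (-35°) = 0°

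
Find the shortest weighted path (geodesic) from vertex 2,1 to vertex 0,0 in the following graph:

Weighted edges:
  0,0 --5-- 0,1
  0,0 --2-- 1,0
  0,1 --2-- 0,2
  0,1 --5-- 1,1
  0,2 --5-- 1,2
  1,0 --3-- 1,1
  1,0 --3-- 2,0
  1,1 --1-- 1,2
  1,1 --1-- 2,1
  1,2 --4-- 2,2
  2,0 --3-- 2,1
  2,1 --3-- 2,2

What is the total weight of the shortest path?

Shortest path: 2,1 → 1,1 → 1,0 → 0,0, total weight = 6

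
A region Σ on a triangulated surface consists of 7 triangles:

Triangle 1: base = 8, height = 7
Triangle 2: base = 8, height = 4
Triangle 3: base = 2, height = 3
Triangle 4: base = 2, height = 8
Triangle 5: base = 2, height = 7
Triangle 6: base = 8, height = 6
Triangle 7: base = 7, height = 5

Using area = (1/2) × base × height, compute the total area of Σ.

(1/2)×8×7 + (1/2)×8×4 + (1/2)×2×3 + (1/2)×2×8 + (1/2)×2×7 + (1/2)×8×6 + (1/2)×7×5 = 103.5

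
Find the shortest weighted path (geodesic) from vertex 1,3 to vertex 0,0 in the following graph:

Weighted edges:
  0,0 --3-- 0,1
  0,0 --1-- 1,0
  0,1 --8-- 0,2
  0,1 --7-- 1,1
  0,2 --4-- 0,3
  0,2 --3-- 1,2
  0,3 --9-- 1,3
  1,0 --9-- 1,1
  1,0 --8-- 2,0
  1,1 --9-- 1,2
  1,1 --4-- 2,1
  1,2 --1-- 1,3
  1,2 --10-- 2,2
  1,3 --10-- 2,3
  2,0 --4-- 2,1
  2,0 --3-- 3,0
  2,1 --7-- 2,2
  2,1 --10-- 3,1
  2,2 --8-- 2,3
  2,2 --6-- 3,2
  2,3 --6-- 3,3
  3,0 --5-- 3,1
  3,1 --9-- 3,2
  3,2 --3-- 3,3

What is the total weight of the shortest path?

Shortest path: 1,3 → 1,2 → 0,2 → 0,1 → 0,0, total weight = 15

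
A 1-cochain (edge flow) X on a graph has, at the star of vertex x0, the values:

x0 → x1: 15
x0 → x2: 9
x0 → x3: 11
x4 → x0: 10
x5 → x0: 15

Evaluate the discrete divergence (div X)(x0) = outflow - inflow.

Divergence = sum of outgoing flows = 15 + 9 + 11 + (-10) + (-15) = 10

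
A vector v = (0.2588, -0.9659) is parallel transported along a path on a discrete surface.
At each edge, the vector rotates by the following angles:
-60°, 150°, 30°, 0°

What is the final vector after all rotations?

Total rotation: (-60°) + 150° + 30° + 0° = 120°. Final vector: (0.7071, 0.7071)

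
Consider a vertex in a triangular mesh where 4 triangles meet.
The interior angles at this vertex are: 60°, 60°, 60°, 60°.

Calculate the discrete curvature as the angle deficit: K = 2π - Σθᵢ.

Sum of angles = 240°. K = 360° - 240° = 120° = 2π/3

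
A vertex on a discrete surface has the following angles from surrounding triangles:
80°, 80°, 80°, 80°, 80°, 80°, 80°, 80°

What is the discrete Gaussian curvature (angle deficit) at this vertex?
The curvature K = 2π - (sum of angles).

Sum of angles = 640°. K = 360° - 640° = -280° = -14π/9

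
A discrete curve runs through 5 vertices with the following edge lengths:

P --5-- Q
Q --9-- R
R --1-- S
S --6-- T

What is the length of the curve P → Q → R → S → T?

Arc length = 5 + 9 + 1 + 6 = 21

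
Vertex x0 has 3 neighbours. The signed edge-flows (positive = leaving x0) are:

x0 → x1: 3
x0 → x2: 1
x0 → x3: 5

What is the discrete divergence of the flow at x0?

Divergence = sum of outgoing flows = 3 + 1 + 5 = 9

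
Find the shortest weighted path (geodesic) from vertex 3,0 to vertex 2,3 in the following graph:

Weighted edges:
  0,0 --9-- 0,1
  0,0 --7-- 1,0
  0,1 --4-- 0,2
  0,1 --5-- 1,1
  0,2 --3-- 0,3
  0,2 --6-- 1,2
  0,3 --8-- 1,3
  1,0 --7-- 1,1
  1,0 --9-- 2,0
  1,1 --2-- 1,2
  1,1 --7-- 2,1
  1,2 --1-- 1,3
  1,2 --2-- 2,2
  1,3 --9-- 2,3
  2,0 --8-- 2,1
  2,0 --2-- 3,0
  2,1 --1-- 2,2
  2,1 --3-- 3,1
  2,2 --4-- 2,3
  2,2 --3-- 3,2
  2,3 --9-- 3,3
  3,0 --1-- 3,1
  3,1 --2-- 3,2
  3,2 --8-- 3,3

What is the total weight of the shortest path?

Shortest path: 3,0 → 3,1 → 2,1 → 2,2 → 2,3, total weight = 9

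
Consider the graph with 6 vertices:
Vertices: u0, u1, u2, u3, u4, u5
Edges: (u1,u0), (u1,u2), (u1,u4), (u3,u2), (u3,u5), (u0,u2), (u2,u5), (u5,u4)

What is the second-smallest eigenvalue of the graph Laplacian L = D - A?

Degrees: deg(u0) = 2, deg(u1) = 3, deg(u2) = 4, deg(u3) = 2, deg(u4) = 2, deg(u5) = 3.
L = D − A with rows/columns ordered (u0, u1, u2, u3, u4, u5):
  [ 2, -1, -1,  0,  0,  0]
  [-1,  3, -1,  0, -1,  0]
  [-1, -1,  4, -1,  0, -1]
  [ 0,  0, -1,  2,  0, -1]
  [ 0, -1,  0,  0,  2, -1]
  [ 0,  0, -1, -1, -1,  3]
Characteristic polynomial: det(λI − L) = λ(λ² − 5λ + 5)(λ² − 7λ + 9)(λ − 4).
Roots: λ = 0; (λ² − 5λ + 5) = 0 ⇒ λ = (5 ± √5)/2 ≈ 1.382, 3.618; (λ² − 7λ + 9) = 0 ⇒ λ = (7 ± √13)/2 ≈ 1.6972, 5.3028; (λ − 4) = 0 ⇒ λ = 4.
(Check: the roots sum (with multiplicity) to 16, matching trace L = Σdeg = 2·8 = 16.)
Laplacian eigenvalues: [0.0, 1.382, 1.6972, 3.618, 4.0, 5.3028]. Algebraic connectivity (smallest non-zero eigenvalue) = 1.382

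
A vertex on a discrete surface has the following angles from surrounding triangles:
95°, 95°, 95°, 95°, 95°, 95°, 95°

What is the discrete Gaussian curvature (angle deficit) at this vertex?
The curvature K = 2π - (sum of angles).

Sum of angles = 665°. K = 360° - 665° = -305°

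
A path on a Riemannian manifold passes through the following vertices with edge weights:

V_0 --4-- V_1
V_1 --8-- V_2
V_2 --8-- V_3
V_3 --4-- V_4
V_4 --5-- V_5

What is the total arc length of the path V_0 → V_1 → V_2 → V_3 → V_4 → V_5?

Arc length = 4 + 8 + 8 + 4 + 5 = 29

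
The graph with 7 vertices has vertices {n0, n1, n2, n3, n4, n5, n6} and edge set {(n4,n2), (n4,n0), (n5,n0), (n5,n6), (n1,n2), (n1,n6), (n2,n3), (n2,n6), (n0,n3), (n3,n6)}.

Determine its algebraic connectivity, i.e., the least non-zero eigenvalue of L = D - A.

Degrees: deg(n0) = 3, deg(n1) = 2, deg(n2) = 4, deg(n3) = 3, deg(n4) = 2, deg(n5) = 2, deg(n6) = 4.
L = D − A with rows/columns ordered (n0, n1, n2, n3, n4, n5, n6):
  [ 3,  0,  0, -1, -1, -1,  0]
  [ 0,  2, -1,  0,  0,  0, -1]
  [ 0, -1,  4, -1, -1,  0, -1]
  [-1,  0, -1,  3,  0,  0, -1]
  [-1,  0, -1,  0,  2,  0,  0]
  [-1,  0,  0,  0,  0,  2, -1]
  [ 0, -1, -1, -1,  0, -1,  4]
Characteristic polynomial: det(λI − L) = λ(λ² − 5λ + 5)(λ² − 7λ + 9)(λ² − 8λ + 14).
Roots: λ = 0; (λ² − 5λ + 5) = 0 ⇒ λ = (5 ± √5)/2 ≈ 1.382, 3.618; (λ² − 7λ + 9) = 0 ⇒ λ = (7 ± √13)/2 ≈ 1.6972, 5.3028; (λ² − 8λ + 14) = 0 ⇒ λ = 4 ± √2 ≈ 2.5858, 5.4142.
(Check: the roots sum (with multiplicity) to 20, matching trace L = Σdeg = 2·10 = 20.)
Laplacian eigenvalues: [0.0, 1.382, 1.6972, 2.5858, 3.618, 5.3028, 5.4142]. Algebraic connectivity (smallest non-zero eigenvalue) = 1.382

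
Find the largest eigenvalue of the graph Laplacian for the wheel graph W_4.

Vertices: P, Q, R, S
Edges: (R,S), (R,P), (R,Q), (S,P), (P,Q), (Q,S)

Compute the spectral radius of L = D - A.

The wheel W_4 is the join K_1 ∨ C_3 (a hub joined to every vertex of a cycle of length 3). For a join G ∨ H (G on p vertices, H on q vertices) the Laplacian spectrum is 0, p+q, the eigenvalues of L(G) other than one 0 each shifted by +q, and the eigenvalues of L(H) other than one 0 each shifted by +p. With G = K_1 (p = 1, nothing left after dropping its 0) and H = C_3 (q = 3, eigenvalues 2 − 2cos(2πk/3), k = 0, …, 2; drop k = 0), the spectrum of W_4 is 0, 4, and 1 + (2 − 2cos(2πk/3)) = 3 − 2cos(2πk/3) for k = 1, …, 2:
k=1: 3 − 2cos(2π/3) = 4.0; k=2: 3 − 2cos(4π/3) = 4.0.
Laplacian eigenvalues: [0.0, 4.0, 4.0, 4.0]. Largest eigenvalue (spectral radius) = 4.0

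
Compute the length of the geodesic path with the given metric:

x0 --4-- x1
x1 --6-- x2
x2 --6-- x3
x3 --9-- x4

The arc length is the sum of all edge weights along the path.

Arc length = 4 + 6 + 6 + 9 = 25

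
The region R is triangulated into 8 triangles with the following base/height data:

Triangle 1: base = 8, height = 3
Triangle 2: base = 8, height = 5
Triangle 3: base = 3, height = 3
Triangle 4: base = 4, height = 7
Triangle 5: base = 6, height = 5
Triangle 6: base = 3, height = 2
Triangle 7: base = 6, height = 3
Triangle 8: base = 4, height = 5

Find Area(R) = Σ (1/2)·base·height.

(1/2)×8×3 + (1/2)×8×5 + (1/2)×3×3 + (1/2)×4×7 + (1/2)×6×5 + (1/2)×3×2 + (1/2)×6×3 + (1/2)×4×5 = 87.5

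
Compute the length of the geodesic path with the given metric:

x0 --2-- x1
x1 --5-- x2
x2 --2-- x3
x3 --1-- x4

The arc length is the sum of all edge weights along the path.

Arc length = 2 + 5 + 2 + 1 = 10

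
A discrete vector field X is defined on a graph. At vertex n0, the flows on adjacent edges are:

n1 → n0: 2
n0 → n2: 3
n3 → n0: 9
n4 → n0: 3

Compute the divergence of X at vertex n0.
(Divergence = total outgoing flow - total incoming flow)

Divergence = sum of outgoing flows = (-2) + 3 + (-9) + (-3) = -11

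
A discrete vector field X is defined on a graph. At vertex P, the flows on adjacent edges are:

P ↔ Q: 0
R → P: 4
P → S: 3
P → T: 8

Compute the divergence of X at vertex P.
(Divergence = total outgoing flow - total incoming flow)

Divergence = sum of outgoing flows = 0 + (-4) + 3 + 8 = 7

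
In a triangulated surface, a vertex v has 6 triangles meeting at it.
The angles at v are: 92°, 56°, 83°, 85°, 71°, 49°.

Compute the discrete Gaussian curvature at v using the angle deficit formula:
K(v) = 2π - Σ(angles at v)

Sum of angles = 436°. K = 360° - 436° = -76° = -19π/45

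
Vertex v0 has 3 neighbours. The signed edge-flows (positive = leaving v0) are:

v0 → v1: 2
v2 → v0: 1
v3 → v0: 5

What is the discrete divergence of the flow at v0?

Divergence = sum of outgoing flows = 2 + (-1) + (-5) = -4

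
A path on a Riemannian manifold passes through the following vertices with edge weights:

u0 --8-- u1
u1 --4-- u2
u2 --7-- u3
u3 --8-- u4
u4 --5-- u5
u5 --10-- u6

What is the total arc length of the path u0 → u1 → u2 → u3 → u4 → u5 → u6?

Arc length = 8 + 4 + 7 + 8 + 5 + 10 = 42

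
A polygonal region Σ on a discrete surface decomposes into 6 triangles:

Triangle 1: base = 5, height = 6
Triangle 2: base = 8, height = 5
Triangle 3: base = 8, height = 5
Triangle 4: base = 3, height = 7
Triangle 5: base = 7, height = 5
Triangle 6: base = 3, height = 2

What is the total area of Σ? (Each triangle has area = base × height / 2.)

(1/2)×5×6 + (1/2)×8×5 + (1/2)×8×5 + (1/2)×3×7 + (1/2)×7×5 + (1/2)×3×2 = 86.0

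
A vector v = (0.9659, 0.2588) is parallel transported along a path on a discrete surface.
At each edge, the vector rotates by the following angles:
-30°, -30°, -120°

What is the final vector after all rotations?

Total rotation: (-30°) + (-30°) + (-120°) = -180° ≡ 180° (mod 360°). Final vector: (-0.9659, -0.2588)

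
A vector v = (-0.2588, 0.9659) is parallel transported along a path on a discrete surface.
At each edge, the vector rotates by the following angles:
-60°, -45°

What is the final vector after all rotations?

Total rotation: (-60°) + (-45°) = -105°. Final vector: (1, 0)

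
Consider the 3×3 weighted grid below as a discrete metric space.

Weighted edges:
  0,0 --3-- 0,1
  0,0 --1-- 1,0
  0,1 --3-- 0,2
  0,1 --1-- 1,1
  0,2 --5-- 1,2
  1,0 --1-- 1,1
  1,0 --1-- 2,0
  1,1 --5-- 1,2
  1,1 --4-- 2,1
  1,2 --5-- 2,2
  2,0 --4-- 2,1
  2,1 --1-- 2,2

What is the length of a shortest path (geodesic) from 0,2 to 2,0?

Shortest path: 0,2 → 0,1 → 1,1 → 1,0 → 2,0, total weight = 6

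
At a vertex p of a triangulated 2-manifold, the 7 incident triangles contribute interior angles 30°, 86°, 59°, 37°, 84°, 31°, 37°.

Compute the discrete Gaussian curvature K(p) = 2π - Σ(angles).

Sum of angles = 364°. K = 360° - 364° = -4° = -π/45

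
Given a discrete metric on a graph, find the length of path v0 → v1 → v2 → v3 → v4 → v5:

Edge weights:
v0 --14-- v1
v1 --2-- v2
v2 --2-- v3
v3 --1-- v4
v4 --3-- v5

Arc length = 14 + 2 + 2 + 1 + 3 = 22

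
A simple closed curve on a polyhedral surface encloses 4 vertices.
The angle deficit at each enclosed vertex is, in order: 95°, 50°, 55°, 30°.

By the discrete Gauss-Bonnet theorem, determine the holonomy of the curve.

Holonomy = total enclosed curvature = 95° + 50° + 55° + 30° = 230°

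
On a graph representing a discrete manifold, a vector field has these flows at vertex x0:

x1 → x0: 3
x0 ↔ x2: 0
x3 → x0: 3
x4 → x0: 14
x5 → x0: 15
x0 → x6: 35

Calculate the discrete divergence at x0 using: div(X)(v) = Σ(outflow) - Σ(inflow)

Divergence = sum of outgoing flows = (-3) + 0 + (-3) + (-14) + (-15) + 35 = 0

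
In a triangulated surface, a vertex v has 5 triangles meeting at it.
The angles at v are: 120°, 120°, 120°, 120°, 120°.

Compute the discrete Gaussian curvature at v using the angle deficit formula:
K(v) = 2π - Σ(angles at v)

Sum of angles = 600°. K = 360° - 600° = -240° = -4π/3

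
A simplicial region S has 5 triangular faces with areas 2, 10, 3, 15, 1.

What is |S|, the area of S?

2 + 10 + 3 + 15 + 1 = 31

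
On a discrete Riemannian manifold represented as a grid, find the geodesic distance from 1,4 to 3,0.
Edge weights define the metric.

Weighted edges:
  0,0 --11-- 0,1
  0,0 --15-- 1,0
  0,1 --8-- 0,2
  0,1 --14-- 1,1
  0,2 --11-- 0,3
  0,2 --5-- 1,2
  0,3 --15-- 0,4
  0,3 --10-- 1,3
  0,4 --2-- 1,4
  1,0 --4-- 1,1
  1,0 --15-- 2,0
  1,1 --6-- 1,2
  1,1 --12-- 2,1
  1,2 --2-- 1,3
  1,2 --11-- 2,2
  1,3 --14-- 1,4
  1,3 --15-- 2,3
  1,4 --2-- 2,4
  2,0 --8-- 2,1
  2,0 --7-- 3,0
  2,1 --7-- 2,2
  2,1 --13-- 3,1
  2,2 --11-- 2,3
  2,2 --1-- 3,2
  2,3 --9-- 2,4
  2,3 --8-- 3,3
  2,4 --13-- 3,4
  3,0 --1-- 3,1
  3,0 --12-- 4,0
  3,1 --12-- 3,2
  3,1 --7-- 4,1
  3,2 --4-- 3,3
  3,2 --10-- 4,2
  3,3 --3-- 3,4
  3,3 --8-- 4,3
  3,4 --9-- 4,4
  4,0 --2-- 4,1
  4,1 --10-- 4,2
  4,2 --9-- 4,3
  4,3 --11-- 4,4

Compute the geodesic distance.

Shortest path: 1,4 → 2,4 → 3,4 → 3,3 → 3,2 → 3,1 → 3,0, total weight = 35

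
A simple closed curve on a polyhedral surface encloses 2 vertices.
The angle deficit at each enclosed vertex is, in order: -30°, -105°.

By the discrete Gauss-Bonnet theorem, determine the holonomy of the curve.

Holonomy = total enclosed curvature = (-30°) + (-105°) = -135°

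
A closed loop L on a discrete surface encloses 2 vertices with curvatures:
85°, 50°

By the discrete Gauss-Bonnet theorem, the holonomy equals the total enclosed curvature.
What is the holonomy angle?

Holonomy = total enclosed curvature = 85° + 50° = 135°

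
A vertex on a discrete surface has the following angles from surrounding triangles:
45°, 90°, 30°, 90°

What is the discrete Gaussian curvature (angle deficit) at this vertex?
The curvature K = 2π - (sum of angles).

Sum of angles = 255°. K = 360° - 255° = 105°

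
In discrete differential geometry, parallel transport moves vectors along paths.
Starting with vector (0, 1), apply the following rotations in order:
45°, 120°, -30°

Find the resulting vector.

Total rotation: 45° + 120° + (-30°) = 135°. Final vector: (-0.7071, -0.7071)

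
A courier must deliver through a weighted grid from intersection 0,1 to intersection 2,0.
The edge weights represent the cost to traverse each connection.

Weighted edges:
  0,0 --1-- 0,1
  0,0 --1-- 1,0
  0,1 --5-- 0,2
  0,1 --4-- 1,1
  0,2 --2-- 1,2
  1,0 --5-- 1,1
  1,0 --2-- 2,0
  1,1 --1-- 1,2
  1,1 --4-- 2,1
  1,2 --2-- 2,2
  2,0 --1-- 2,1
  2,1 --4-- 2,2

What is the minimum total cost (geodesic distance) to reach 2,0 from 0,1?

Shortest path: 0,1 → 0,0 → 1,0 → 2,0, total weight = 4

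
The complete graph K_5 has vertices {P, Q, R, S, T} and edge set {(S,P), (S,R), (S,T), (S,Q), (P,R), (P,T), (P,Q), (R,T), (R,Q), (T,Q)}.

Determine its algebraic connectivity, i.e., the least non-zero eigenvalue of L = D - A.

For the complete graph K_n, L = nI − J (J = all-ones matrix). J has eigenvalues n (once, eigenvector 𝟙) and 0 (multiplicity n−1), so L has eigenvalues 0 (once) and n (multiplicity n−1). Here n = 5: eigenvalue 0 once and 5 with multiplicity 4.
Laplacian eigenvalues: [0.0, 5.0, 5.0, 5.0, 5.0]. Algebraic connectivity (smallest non-zero eigenvalue) = 5.0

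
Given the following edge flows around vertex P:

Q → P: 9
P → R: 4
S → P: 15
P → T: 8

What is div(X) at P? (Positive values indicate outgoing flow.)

Divergence = sum of outgoing flows = (-9) + 4 + (-15) + 8 = -12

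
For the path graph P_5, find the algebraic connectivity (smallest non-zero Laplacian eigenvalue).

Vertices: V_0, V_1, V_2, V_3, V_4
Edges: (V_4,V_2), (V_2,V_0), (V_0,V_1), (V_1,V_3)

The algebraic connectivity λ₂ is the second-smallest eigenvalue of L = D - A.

The path graph P_n has Laplacian eigenvalues λ_k = 2 − 2cos(kπ/n), k = 0, 1, …, n−1. Here n = 5:
k=0: 2 − 2cos(0) = 0.0; k=1: 2 − 2cos(π/5) = 0.382; k=2: 2 − 2cos(2π/5) = 1.382; k=3: 2 − 2cos(3π/5) = 2.618; k=4: 2 − 2cos(4π/5) = 3.618.
Laplacian eigenvalues: [0.0, 0.382, 1.382, 2.618, 3.618]. Algebraic connectivity (smallest non-zero eigenvalue) = 0.382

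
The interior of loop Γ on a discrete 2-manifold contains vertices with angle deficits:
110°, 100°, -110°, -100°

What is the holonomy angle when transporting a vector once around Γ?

Holonomy = total enclosed curvature = 110° + 100° + (-110°) + (-100°) = 0°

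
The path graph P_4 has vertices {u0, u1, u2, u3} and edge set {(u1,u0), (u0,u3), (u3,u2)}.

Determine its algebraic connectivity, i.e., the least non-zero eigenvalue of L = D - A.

The path graph P_n has Laplacian eigenvalues λ_k = 2 − 2cos(kπ/n), k = 0, 1, …, n−1. Here n = 4:
k=0: 2 − 2cos(0) = 0.0; k=1: 2 − 2cos(π/4) = 0.5858; k=2: 2 − 2cos(π/2) = 2.0; k=3: 2 − 2cos(3π/4) = 3.4142.
Laplacian eigenvalues: [0.0, 0.5858, 2.0, 3.4142]. Algebraic connectivity (smallest non-zero eigenvalue) = 0.5858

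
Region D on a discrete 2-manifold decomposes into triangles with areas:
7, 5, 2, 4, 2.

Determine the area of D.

7 + 5 + 2 + 4 + 2 = 20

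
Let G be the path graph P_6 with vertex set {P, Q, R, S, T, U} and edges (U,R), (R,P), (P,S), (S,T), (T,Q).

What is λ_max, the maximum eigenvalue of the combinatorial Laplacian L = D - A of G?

The path graph P_n has Laplacian eigenvalues λ_k = 2 − 2cos(kπ/n), k = 0, 1, …, n−1. Here n = 6:
k=0: 2 − 2cos(0) = 0.0; k=1: 2 − 2cos(π/6) = 0.2679; k=2: 2 − 2cos(π/3) = 1.0; k=3: 2 − 2cos(π/2) = 2.0; k=4: 2 − 2cos(2π/3) = 3.0; k=5: 2 − 2cos(5π/6) = 3.7321.
Laplacian eigenvalues: [0.0, 0.2679, 1.0, 2.0, 3.0, 3.7321]. Largest eigenvalue (spectral radius) = 3.7321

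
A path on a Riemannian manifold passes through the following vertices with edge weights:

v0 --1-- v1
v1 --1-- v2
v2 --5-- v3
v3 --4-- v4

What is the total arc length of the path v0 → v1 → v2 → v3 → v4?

Arc length = 1 + 1 + 5 + 4 = 11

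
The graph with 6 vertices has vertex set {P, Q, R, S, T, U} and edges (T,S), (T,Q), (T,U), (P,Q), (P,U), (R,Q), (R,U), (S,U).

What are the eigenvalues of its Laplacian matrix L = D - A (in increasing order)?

Degrees: deg(P) = 2, deg(Q) = 3, deg(R) = 2, deg(S) = 2, deg(T) = 3, deg(U) = 4.
L = D − A with rows/columns ordered (P, Q, R, S, T, U):
  [ 2, -1,  0,  0,  0, -1]
  [-1,  3, -1,  0, -1,  0]
  [ 0, -1,  2,  0,  0, -1]
  [ 0,  0,  0,  2, -1, -1]
  [ 0, -1,  0, -1,  3, -1]
  [-1,  0, -1, -1, -1,  4]
Characteristic polynomial: det(λI − L) = λ(λ² − 7λ + 8)(λ − 2)(λ − 3)(λ − 4).
Roots: λ = 0; (λ² − 7λ + 8) = 0 ⇒ λ = (7 ± √17)/2 ≈ 1.4384, 5.5616; (λ − 2) = 0 ⇒ λ = 2; (λ − 3) = 0 ⇒ λ = 3; (λ − 4) = 0 ⇒ λ = 4.
(Check: the roots sum (with multiplicity) to 16, matching trace L = Σdeg = 2·8 = 16.)
Laplacian eigenvalues (increasing order): [0.0, 1.4384, 2.0, 3.0, 4.0, 5.5616]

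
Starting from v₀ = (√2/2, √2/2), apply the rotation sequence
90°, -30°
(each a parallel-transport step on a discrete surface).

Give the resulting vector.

Total rotation: 90° + (-30°) = 60°. Final vector: (-0.2588, 0.9659)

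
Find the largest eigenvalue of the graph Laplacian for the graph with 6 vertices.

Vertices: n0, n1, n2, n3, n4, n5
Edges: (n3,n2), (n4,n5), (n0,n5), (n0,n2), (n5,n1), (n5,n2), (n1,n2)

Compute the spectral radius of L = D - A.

Degrees: deg(n0) = 2, deg(n1) = 2, deg(n2) = 4, deg(n3) = 1, deg(n4) = 1, deg(n5) = 4.
L = D − A with rows/columns ordered (n0, n1, n2, n3, n4, n5):
  [ 2,  0, -1,  0,  0, -1]
  [ 0,  2, -1,  0,  0, -1]
  [-1, -1,  4, -1,  0, -1]
  [ 0,  0, -1,  1,  0,  0]
  [ 0,  0,  0,  0,  1, -1]
  [-1, -1, -1,  0, -1,  4]
Characteristic polynomial: det(λI − L) = λ(λ² − 6λ + 4)(λ² − 6λ + 6)(λ − 2).
Roots: λ = 0; (λ² − 6λ + 4) = 0 ⇒ λ = 3 ± √5 ≈ 0.7639, 5.2361; (λ² − 6λ + 6) = 0 ⇒ λ = 3 ± √3 ≈ 1.2679, 4.7321; (λ − 2) = 0 ⇒ λ = 2.
(Check: the roots sum (with multiplicity) to 14, matching trace L = Σdeg = 2·7 = 14.)
Laplacian eigenvalues: [0.0, 0.7639, 1.2679, 2.0, 4.7321, 5.2361]. Largest eigenvalue (spectral radius) = 5.2361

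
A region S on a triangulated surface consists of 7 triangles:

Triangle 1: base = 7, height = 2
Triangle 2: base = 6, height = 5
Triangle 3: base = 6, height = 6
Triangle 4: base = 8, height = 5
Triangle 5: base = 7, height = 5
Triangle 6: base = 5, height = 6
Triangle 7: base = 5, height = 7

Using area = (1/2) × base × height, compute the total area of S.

(1/2)×7×2 + (1/2)×6×5 + (1/2)×6×6 + (1/2)×8×5 + (1/2)×7×5 + (1/2)×5×6 + (1/2)×5×7 = 110.0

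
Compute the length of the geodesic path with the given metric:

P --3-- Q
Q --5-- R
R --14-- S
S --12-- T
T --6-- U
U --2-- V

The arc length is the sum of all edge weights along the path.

Arc length = 3 + 5 + 14 + 12 + 6 + 2 = 42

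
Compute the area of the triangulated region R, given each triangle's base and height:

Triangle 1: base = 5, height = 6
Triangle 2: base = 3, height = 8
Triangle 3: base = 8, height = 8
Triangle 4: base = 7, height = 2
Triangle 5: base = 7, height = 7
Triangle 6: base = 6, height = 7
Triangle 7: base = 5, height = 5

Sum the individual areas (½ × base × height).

(1/2)×5×6 + (1/2)×3×8 + (1/2)×8×8 + (1/2)×7×2 + (1/2)×7×7 + (1/2)×6×7 + (1/2)×5×5 = 124.0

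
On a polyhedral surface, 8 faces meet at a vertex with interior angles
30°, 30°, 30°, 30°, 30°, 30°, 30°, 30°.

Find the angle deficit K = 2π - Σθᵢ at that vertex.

Sum of angles = 240°. K = 360° - 240° = 120°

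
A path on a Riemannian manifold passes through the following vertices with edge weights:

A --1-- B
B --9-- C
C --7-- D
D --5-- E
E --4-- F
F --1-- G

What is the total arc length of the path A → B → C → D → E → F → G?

Arc length = 1 + 9 + 7 + 5 + 4 + 1 = 27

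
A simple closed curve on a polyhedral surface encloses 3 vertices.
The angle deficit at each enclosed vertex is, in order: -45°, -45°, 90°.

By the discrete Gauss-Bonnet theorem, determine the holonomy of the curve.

Holonomy = total enclosed curvature = (-45°) + (-45°) + 90° = 0°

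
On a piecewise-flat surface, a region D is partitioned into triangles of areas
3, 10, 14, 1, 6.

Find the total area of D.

3 + 10 + 14 + 1 + 6 = 34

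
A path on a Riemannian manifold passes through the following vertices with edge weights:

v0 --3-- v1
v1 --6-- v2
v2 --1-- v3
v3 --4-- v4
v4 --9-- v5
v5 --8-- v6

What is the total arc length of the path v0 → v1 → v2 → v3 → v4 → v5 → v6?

Arc length = 3 + 6 + 1 + 4 + 9 + 8 = 31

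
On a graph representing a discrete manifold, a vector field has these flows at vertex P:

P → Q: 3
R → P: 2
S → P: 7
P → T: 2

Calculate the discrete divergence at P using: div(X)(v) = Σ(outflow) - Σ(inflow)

Divergence = sum of outgoing flows = 3 + (-2) + (-7) + 2 = -4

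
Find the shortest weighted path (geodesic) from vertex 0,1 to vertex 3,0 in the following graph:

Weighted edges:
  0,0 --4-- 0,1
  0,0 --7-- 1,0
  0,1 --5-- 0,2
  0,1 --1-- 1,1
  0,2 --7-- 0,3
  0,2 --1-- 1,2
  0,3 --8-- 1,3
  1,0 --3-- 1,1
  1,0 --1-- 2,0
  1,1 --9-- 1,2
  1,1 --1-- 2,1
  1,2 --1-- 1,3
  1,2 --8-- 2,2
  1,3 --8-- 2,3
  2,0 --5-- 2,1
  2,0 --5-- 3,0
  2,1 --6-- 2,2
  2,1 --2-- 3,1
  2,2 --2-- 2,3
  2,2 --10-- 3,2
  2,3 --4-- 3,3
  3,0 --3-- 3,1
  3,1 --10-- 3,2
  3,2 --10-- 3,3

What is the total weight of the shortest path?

Shortest path: 0,1 → 1,1 → 2,1 → 3,1 → 3,0, total weight = 7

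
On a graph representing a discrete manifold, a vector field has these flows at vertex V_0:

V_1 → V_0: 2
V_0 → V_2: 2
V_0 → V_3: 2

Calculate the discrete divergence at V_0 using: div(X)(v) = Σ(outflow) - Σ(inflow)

Divergence = sum of outgoing flows = (-2) + 2 + 2 = 2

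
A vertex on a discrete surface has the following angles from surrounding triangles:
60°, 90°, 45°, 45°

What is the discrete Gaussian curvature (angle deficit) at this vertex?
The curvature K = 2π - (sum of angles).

Sum of angles = 240°. K = 360° - 240° = 120° = 2π/3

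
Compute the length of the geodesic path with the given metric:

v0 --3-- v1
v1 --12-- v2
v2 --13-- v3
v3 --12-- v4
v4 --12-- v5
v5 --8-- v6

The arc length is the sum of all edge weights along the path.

Arc length = 3 + 12 + 13 + 12 + 12 + 8 = 60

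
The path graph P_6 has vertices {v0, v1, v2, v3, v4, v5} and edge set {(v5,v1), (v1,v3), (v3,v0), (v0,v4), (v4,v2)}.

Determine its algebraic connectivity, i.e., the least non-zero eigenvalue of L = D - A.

The path graph P_n has Laplacian eigenvalues λ_k = 2 − 2cos(kπ/n), k = 0, 1, …, n−1. Here n = 6:
k=0: 2 − 2cos(0) = 0.0; k=1: 2 − 2cos(π/6) = 0.2679; k=2: 2 − 2cos(π/3) = 1.0; k=3: 2 − 2cos(π/2) = 2.0; k=4: 2 − 2cos(2π/3) = 3.0; k=5: 2 − 2cos(5π/6) = 3.7321.
Laplacian eigenvalues: [0.0, 0.2679, 1.0, 2.0, 3.0, 3.7321]. Algebraic connectivity (smallest non-zero eigenvalue) = 0.2679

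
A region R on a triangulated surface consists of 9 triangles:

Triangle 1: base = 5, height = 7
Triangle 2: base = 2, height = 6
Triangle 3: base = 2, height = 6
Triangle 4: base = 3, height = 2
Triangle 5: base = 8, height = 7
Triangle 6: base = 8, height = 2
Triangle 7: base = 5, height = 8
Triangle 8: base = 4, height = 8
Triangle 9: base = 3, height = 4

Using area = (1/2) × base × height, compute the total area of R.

(1/2)×5×7 + (1/2)×2×6 + (1/2)×2×6 + (1/2)×3×2 + (1/2)×8×7 + (1/2)×8×2 + (1/2)×5×8 + (1/2)×4×8 + (1/2)×3×4 = 110.5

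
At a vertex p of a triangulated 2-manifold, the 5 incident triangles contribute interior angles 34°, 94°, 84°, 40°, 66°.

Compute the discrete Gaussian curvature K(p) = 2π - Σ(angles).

Sum of angles = 318°. K = 360° - 318° = 42° = 7π/30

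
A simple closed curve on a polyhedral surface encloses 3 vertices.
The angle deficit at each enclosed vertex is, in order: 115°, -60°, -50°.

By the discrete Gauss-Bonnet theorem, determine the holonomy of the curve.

Holonomy = total enclosed curvature = 115° + (-60°) + (-50°) = 5°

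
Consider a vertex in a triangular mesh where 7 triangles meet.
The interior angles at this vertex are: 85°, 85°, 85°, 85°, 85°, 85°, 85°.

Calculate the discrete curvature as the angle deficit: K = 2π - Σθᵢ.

Sum of angles = 595°. K = 360° - 595° = -235° = -47π/36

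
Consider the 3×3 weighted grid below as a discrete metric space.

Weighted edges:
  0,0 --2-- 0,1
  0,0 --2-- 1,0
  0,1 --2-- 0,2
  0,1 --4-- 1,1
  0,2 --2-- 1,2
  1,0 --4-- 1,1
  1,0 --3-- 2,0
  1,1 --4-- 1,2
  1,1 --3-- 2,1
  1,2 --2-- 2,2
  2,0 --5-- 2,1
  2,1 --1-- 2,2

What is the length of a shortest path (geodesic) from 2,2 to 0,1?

Shortest path: 2,2 → 1,2 → 0,2 → 0,1, total weight = 6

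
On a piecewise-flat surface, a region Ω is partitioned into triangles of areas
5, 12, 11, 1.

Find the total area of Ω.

5 + 12 + 11 + 1 = 29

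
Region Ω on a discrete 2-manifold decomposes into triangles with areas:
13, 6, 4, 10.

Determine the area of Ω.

13 + 6 + 4 + 10 = 33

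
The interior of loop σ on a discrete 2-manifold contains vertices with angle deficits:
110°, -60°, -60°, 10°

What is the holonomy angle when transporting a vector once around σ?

Holonomy = total enclosed curvature = 110° + (-60°) + (-60°) + 10° = 0°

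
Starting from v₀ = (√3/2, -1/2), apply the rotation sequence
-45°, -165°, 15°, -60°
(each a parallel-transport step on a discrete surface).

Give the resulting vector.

Total rotation: (-45°) + (-165°) + 15° + (-60°) = -255° ≡ 105° (mod 360°). Final vector: (0.2588, 0.9659)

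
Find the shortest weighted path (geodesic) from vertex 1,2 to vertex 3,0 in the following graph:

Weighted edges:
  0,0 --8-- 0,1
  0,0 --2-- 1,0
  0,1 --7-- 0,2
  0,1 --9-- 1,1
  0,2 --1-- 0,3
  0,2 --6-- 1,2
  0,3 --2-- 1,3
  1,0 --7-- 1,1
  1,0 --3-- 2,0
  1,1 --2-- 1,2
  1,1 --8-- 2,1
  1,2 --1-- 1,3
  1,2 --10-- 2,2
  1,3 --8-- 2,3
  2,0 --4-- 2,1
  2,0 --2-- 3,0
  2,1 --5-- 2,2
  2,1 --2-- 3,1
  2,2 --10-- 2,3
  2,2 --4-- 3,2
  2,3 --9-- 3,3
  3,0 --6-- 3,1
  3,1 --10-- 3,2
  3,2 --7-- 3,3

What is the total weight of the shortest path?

Shortest path: 1,2 → 1,1 → 1,0 → 2,0 → 3,0, total weight = 14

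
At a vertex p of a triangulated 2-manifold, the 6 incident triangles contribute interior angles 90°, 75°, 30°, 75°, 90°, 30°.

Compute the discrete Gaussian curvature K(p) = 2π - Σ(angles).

Sum of angles = 390°. K = 360° - 390° = -30°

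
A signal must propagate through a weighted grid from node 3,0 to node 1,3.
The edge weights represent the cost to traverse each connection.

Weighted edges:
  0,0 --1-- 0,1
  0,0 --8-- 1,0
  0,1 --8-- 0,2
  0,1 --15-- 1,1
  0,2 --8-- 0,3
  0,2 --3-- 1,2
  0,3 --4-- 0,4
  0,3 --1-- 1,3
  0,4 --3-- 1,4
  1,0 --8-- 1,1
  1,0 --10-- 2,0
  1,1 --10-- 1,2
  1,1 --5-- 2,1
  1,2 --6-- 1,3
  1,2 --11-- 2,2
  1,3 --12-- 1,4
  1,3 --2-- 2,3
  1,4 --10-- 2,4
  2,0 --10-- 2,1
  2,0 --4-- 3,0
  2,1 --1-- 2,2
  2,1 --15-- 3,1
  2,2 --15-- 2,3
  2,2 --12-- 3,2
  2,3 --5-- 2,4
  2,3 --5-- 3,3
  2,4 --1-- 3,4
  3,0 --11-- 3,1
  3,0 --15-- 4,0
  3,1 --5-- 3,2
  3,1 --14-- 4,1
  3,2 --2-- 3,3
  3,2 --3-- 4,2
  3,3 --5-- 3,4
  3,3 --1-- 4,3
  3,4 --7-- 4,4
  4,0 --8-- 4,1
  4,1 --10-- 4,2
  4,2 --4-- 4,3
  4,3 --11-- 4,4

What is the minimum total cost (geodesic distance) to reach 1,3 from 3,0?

Shortest path: 3,0 → 3,1 → 3,2 → 3,3 → 2,3 → 1,3, total weight = 25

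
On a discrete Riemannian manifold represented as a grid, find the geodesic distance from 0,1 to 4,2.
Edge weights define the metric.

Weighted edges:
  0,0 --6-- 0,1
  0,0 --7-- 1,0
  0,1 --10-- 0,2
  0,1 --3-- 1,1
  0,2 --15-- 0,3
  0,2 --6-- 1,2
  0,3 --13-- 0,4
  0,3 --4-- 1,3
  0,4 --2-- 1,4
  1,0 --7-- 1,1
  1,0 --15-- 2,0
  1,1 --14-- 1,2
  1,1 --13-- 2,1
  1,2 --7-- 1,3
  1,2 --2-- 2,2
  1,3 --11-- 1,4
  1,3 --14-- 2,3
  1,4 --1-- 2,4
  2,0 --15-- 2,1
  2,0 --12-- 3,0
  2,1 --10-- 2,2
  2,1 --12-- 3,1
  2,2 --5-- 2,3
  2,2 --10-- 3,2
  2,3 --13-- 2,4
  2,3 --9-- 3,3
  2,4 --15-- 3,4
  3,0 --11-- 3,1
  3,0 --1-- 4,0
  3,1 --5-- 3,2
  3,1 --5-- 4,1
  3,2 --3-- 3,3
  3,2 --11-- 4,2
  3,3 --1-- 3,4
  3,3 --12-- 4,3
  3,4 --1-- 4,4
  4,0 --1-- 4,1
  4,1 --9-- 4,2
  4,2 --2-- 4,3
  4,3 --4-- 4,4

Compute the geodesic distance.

Shortest path: 0,1 → 0,2 → 1,2 → 2,2 → 3,2 → 4,2, total weight = 39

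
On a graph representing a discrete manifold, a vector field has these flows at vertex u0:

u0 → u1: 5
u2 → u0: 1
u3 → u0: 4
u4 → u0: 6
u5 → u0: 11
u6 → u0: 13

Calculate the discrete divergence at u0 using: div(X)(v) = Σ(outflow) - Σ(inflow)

Divergence = sum of outgoing flows = 5 + (-1) + (-4) + (-6) + (-11) + (-13) = -30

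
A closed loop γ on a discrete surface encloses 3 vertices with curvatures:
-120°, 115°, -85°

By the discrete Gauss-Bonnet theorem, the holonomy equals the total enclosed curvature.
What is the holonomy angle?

Holonomy = total enclosed curvature = (-120°) + 115° + (-85°) = -90°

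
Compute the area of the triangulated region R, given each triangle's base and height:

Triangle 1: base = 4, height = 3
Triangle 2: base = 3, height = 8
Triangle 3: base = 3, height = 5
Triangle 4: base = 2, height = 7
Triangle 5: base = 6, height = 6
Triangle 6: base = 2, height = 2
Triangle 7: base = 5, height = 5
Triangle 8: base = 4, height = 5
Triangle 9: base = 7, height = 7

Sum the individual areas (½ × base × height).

(1/2)×4×3 + (1/2)×3×8 + (1/2)×3×5 + (1/2)×2×7 + (1/2)×6×6 + (1/2)×2×2 + (1/2)×5×5 + (1/2)×4×5 + (1/2)×7×7 = 99.5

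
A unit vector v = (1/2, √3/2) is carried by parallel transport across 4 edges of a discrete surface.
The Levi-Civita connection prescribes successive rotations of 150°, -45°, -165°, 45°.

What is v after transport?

Total rotation: 150° + (-45°) + (-165°) + 45° = -15°. Final vector: (0.7071, 0.7071)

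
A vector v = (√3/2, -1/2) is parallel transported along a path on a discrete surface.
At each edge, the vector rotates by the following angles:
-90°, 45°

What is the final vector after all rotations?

Total rotation: (-90°) + 45° = -45°. Final vector: (0.2588, -0.9659)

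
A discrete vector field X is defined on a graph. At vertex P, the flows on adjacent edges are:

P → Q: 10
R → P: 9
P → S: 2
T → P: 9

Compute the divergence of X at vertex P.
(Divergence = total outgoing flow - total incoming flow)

Divergence = sum of outgoing flows = 10 + (-9) + 2 + (-9) = -6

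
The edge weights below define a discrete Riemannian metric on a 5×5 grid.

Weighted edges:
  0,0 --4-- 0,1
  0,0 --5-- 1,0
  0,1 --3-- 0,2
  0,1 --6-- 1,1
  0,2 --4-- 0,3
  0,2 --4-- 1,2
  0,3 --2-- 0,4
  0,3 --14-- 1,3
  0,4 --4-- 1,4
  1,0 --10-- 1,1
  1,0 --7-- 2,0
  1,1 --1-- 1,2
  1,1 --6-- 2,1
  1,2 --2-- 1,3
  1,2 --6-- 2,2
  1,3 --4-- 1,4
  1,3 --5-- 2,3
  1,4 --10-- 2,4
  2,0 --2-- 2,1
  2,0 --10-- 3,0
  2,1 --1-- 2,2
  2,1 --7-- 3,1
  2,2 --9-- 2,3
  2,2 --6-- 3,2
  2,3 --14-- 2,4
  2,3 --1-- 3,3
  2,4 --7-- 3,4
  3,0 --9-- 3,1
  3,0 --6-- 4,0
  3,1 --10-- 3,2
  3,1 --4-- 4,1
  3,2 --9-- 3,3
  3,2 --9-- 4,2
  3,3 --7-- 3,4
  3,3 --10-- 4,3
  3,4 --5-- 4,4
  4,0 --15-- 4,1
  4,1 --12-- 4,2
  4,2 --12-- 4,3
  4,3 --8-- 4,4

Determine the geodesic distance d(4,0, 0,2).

Shortest path: 4,0 → 3,0 → 2,0 → 2,1 → 2,2 → 1,2 → 0,2, total weight = 29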